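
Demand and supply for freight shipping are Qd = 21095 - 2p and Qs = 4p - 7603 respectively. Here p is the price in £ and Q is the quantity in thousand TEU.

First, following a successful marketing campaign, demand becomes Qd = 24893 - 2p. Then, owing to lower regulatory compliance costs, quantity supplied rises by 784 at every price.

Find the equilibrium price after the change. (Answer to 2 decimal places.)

5285.33

Solve the original market: 21095 - 2p = 4p - 7603, hence p = 4783 and Q = 11529.
The shock moves the curves to Qd = 24893 - 2p and Qs = 4p - 6819.
Clearing the new market: 24893 - 2p = 4p - 6819, so p = 15856/3 ≈ 5285.3333 and Q = 42967/3 ≈ 14322.3333.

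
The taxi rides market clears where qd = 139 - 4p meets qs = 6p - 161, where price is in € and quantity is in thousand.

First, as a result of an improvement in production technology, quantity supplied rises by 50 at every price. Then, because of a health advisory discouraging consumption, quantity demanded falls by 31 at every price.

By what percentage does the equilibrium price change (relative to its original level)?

-27

Before the shock: 139 - 4p = 6p - 161 ⇒ 300 = 10p ⇒ p = 30, q = 19.
The shock moves the curves to qd = 108 - 4p and qs = 6p - 111.
New equilibrium: 108 - 4p = 6p - 111 ⇒ 219 = 10p ⇒ p = 21.9, q = 20.4.
%Δp = (21.9 − 30) / 30 × 100 = -27%.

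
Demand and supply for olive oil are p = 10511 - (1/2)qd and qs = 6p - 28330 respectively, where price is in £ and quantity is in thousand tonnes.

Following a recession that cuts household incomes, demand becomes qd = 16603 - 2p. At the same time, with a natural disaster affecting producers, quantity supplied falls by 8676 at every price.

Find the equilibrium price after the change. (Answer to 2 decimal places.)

6701.13

Solve the original market: 21022 - 2p = 6p - 28330, hence p = 6169 and q = 8684.
After the shift, demand is qd = 16603 - 2p and supply is qs = 6p - 37006.
Clearing the new market: 16603 - 2p = 6p - 37006, so p = 6701.125 and q = 3200.75.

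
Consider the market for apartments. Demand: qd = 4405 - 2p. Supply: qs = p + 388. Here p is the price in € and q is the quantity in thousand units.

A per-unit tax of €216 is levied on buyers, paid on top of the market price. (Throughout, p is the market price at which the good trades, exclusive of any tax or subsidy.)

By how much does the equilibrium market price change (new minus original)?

Solve the original market: 4405 - 2p = p + 388, hence p = 1339 and q = 1727.
Since buyers pay the price plus the tax, the effective demand curve becomes qd = 3973 - 2p.
Clearing the new market: 3973 - 2p = p + 388, so p = 1195 and q = 1583.
Δp = 1195 − 1339 = -144.

-144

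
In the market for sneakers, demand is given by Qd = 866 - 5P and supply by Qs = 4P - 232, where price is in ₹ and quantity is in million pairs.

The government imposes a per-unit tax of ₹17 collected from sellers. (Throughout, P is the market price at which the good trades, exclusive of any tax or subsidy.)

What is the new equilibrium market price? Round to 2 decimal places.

Original equilibrium: 866 - 5P = 4P - 232 gives 1098 = 9P, so P = 122 and Q = 256.
Since sellers keep the price net of the tax, the effective supply curve becomes Qs = 4P - 300.
Equate the new curves: 866 - 5P = 4P - 300, giving 1166 = 9P, P = 1166/9 ≈ 129.5556, Q = 1964/9 ≈ 218.2222.

129.56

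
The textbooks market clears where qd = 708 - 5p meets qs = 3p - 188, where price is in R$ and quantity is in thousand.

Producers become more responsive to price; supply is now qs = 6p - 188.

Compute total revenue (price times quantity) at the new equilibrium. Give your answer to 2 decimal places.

24495.60

Solve the original market: 708 - 5p = 3p - 188, hence p = 112 and q = 148.
The shock moves the curves to qd = 708 - 5p and qs = 6p - 188.
Clearing the new market: 708 - 5p = 6p - 188, so p = 896/11 ≈ 81.4545 and q = 3308/11 ≈ 300.7273.
New expenditure = 81.4545 × 300.7273 = 24495.60.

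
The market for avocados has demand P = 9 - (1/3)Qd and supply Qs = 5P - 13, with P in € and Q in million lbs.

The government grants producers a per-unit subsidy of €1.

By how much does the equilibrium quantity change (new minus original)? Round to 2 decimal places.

+1.88

Original equilibrium: 27 - 3P = 5P - 13 gives 40 = 8P, so P = 5 and Q = 12.
Since sellers receive the price plus the subsidy, the effective supply curve becomes Qs = 5P - 8.
Clearing the new market: 27 - 3P = 5P - 8, so P = 4.375 and Q = 13.875.
ΔQ = 13.875 − 12 = +1.88.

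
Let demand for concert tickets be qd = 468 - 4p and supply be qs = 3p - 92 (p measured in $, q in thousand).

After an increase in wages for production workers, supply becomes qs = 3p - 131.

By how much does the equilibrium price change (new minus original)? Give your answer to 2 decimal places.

+5.57

Original equilibrium: 468 - 4p = 3p - 92 gives 560 = 7p, so p = 80 and q = 148.
The shock moves the curves to qd = 468 - 4p and qs = 3p - 131.
Setting them equal: 468 - 4p = 3p - 131 → 599 = 7p, so p = 599/7 ≈ 85.5714 and q = 880/7 ≈ 125.7143.
Δp = 85.5714 − 80 = +5.57.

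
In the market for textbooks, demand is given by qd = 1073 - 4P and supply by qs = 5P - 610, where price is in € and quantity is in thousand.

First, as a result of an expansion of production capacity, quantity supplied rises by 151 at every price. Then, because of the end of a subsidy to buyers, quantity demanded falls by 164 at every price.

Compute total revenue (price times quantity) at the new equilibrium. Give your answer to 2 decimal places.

Before the shock: 1073 - 4P = 5P - 610 ⇒ 1683 = 9P ⇒ P = 187, q = 325.
After the shift, demand is qd = 909 - 4P and supply is qs = 5P - 459.
Clearing the new market: 909 - 4P = 5P - 459, so P = 152 and q = 301.
New expenditure = 152 × 301 = 45752.00.

45752.00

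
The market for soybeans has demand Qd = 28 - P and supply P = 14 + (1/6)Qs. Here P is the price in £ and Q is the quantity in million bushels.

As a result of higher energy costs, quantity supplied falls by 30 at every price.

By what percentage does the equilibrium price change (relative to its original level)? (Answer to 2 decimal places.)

Initially, 28 - P = 6P - 84, so 112 = 7P and P = 16, Q = 12.
With the change applied: demand Qd = 28 - P, supply Qs = 6P - 114.
Setting them equal: 28 - P = 6P - 114 → 142 = 7P, so P = 142/7 ≈ 20.2857 and Q = 54/7 ≈ 7.7143.
%ΔP = (20.2857 − 16) / 16 × 100 = +26.79%.

+26.79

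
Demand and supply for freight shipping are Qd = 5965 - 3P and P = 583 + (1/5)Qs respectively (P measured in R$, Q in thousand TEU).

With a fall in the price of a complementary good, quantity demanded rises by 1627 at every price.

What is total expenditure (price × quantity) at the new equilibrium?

4796281.328125

Original equilibrium: 5965 - 3P = 5P - 2915 gives 8880 = 8P, so P = 1110 and Q = 2635.
With the change applied: demand Qd = 7592 - 3P, supply Qs = 5P - 2915.
Setting them equal: 7592 - 3P = 5P - 2915 → 10507 = 8P, so P = 1313.375 and Q = 3651.875.
New expenditure = 1313.375 × 3651.875 = 4796281.328125.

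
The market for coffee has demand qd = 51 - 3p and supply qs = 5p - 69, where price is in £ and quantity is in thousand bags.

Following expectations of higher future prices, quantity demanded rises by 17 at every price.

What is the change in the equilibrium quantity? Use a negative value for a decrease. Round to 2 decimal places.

+10.63

Before the shock: 51 - 3p = 5p - 69 ⇒ 120 = 8p ⇒ p = 15, q = 6.
After the shift, demand is qd = 68 - 3p and supply is qs = 5p - 69.
New equilibrium: 68 - 3p = 5p - 69 ⇒ 137 = 8p ⇒ p = 17.125, q = 16.625.
Δq = 16.625 − 6 = +10.63.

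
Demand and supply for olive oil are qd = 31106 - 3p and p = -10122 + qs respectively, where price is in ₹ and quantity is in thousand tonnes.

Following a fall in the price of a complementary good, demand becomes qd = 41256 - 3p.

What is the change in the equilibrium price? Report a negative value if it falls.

Solve the original market: 31106 - 3p = p + 10122, hence p = 5246 and q = 15368.
The new curves are qd = 41256 - 3p (demand) and qs = p + 10122 (supply).
Clearing the new market: 41256 - 3p = p + 10122, so p = 7783.5 and q = 17905.5.
Δp = 7783.5 − 5246 = +2537.5.

+2537.5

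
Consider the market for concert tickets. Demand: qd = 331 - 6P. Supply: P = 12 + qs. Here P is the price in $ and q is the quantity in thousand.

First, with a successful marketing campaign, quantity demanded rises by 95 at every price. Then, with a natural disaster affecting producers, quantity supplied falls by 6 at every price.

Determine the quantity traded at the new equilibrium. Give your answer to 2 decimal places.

Solve the original market: 331 - 6P = P - 12, hence P = 49 and q = 37.
The shock moves the curves to qd = 426 - 6P and qs = P - 18.
Setting them equal: 426 - 6P = P - 18 → 444 = 7P, so P = 444/7 ≈ 63.4286 and q = 318/7 ≈ 45.4286.

45.43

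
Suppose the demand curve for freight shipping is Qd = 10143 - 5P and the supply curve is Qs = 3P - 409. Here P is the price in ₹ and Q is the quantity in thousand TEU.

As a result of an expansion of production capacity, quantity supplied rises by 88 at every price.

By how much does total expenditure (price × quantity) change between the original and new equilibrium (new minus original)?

+32912

Solve the original market: 10143 - 5P = 3P - 409, hence P = 1319 and Q = 3548.
The shock moves the curves to Qd = 10143 - 5P and Qs = 3P - 321.
Equate the new curves: 10143 - 5P = 3P - 321, giving 10464 = 8P, P = 1308, Q = 3603.
Expenditure moves from 1319×3548 = 4679812 to 1308×3603 = 4712724; change = +32912.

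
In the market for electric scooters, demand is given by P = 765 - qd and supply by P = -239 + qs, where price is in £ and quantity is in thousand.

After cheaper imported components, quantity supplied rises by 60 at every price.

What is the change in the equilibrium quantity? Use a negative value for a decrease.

+30

Before the shock: 765 - P = P + 239 ⇒ 526 = 2P ⇒ P = 263, q = 502.
The new curves are qd = 765 - P (demand) and qs = P + 299 (supply).
Clearing the new market: 765 - P = P + 299, so P = 233 and q = 532.
Δq = 532 − 502 = +30.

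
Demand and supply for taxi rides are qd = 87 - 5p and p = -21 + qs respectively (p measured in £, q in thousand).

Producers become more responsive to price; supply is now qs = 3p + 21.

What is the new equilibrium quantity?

Initially, 87 - 5p = p + 21, so 66 = 6p and p = 11, q = 32.
After the shift, demand is qd = 87 - 5p and supply is qs = 3p + 21.
Setting them equal: 87 - 5p = 3p + 21 → 66 = 8p, so p = 8.25 and q = 45.75.

45.75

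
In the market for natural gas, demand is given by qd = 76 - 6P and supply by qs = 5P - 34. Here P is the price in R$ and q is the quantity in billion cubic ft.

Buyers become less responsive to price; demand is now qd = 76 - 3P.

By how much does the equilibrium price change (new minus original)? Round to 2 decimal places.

+3.75

Original equilibrium: 76 - 6P = 5P - 34 gives 110 = 11P, so P = 10 and q = 16.
With the change applied: demand qd = 76 - 3P, supply qs = 5P - 34.
Clearing the new market: 76 - 3P = 5P - 34, so P = 13.75 and q = 34.75.
ΔP = 13.75 − 10 = +3.75.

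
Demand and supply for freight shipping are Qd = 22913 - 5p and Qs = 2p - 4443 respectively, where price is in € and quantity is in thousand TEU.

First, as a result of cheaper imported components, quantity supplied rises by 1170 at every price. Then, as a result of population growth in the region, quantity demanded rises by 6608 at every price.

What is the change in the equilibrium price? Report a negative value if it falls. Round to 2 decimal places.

+776.86

Before the shock: 22913 - 5p = 2p - 4443 ⇒ 27356 = 7p ⇒ p = 3908, Q = 3373.
With the change applied: demand Qd = 29521 - 5p, supply Qs = 2p - 3273.
Clearing the new market: 29521 - 5p = 2p - 3273, so p = 32794/7 ≈ 4684.8571 and Q = 42677/7 ≈ 6096.7143.
Δp = 4684.8571 − 3908 = +776.86.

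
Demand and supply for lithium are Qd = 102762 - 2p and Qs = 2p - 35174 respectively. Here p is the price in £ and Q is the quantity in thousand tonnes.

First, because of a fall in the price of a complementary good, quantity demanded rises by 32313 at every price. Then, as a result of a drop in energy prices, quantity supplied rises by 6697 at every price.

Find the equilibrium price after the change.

40888

Original equilibrium: 102762 - 2p = 2p - 35174 gives 137936 = 4p, so p = 34484 and Q = 33794.
The new curves are Qd = 135075 - 2p (demand) and Qs = 2p - 28477 (supply).
Setting them equal: 135075 - 2p = 2p - 28477 → 163552 = 4p, so p = 40888 and Q = 53299.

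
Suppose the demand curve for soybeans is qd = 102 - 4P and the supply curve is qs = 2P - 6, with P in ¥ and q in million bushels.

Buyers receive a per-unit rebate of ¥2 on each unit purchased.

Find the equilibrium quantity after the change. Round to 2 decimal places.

32.67

Solve the original market: 102 - 4P = 2P - 6, hence P = 18 and q = 30.
Since buyers' out-of-pocket price is the market price minus the rebate, the effective demand curve becomes qd = 110 - 4P.
Setting them equal: 110 - 4P = 2P - 6 → 116 = 6P, so P = 58/3 ≈ 19.3333 and q = 98/3 ≈ 32.6667.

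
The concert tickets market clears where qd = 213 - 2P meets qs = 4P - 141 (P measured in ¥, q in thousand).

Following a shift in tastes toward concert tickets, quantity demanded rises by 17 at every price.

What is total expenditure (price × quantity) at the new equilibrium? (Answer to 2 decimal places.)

Original equilibrium: 213 - 2P = 4P - 141 gives 354 = 6P, so P = 59 and q = 95.
The new curves are qd = 230 - 2P (demand) and qs = 4P - 141 (supply).
Setting them equal: 230 - 2P = 4P - 141 → 371 = 6P, so P = 371/6 ≈ 61.8333 and q = 319/3 ≈ 106.3333.
New expenditure = 61.8333 × 106.3333 = 6574.94.

6574.94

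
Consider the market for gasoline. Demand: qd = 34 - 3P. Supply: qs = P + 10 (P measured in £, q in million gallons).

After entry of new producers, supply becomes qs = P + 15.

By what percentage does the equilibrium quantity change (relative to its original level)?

+23.4375

Before the shock: 34 - 3P = P + 10 ⇒ 24 = 4P ⇒ P = 6, q = 16.
After the shift, demand is qd = 34 - 3P and supply is qs = P + 15.
Clearing the new market: 34 - 3P = P + 15, so P = 4.75 and q = 19.75.
%Δq = (19.75 − 16) / 16 × 100 = +23.4375%.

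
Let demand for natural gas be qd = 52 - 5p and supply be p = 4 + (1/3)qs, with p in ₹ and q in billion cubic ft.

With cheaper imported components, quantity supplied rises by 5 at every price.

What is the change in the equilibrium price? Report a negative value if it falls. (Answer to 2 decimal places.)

Before the shock: 52 - 5p = 3p - 12 ⇒ 64 = 8p ⇒ p = 8, q = 12.
The shock moves the curves to qd = 52 - 5p and qs = 3p - 7.
Equate the new curves: 52 - 5p = 3p - 7, giving 59 = 8p, p = 7.375, q = 15.125.
Δp = 7.375 − 8 = -0.63.

-0.63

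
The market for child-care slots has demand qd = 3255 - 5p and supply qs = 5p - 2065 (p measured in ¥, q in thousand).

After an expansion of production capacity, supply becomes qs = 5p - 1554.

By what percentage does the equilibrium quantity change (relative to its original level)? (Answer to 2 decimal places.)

Solve the original market: 3255 - 5p = 5p - 2065, hence p = 532 and q = 595.
After the shift, demand is qd = 3255 - 5p and supply is qs = 5p - 1554.
New equilibrium: 3255 - 5p = 5p - 1554 ⇒ 4809 = 10p ⇒ p = 480.9, q = 850.5.
%Δq = (850.5 − 595) / 595 × 100 = +42.94%.

+42.94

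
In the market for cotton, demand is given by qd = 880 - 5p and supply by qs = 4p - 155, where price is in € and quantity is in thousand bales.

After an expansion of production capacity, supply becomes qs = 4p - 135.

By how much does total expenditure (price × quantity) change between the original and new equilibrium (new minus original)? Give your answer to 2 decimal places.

Original equilibrium: 880 - 5p = 4p - 155 gives 1035 = 9p, so p = 115 and q = 305.
The shock moves the curves to qd = 880 - 5p and qs = 4p - 135.
Clearing the new market: 880 - 5p = 4p - 135, so p = 1015/9 ≈ 112.7778 and q = 2845/9 ≈ 316.1111.
Expenditure moves from 115×305 = 35075 to 112.7778×316.1111 = 35650.3086; change = +575.31.

+575.31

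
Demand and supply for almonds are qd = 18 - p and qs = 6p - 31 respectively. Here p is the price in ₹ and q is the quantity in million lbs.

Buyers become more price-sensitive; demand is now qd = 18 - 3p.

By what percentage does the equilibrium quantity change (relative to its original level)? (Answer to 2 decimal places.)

-84.85

Solve the original market: 18 - p = 6p - 31, hence p = 7 and q = 11.
With the change applied: demand qd = 18 - 3p, supply qs = 6p - 31.
New equilibrium: 18 - 3p = 6p - 31 ⇒ 49 = 9p ⇒ p = 49/9 ≈ 5.4444, q = 5/3 ≈ 1.6667.
%Δq = (1.6667 − 11) / 11 × 100 = -84.85%.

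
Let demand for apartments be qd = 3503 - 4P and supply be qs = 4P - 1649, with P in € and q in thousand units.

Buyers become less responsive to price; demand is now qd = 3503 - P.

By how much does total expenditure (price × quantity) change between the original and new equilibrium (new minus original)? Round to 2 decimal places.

Solve the original market: 3503 - 4P = 4P - 1649, hence P = 644 and q = 927.
With the change applied: demand qd = 3503 - P, supply qs = 4P - 1649.
Equate the new curves: 3503 - P = 4P - 1649, giving 5152 = 5P, P = 1030.4, q = 2472.6.
Expenditure moves from 644×927 = 596988 to 1030.4×2472.6 = 2547767.04; change = +1950779.04.

+1950779.04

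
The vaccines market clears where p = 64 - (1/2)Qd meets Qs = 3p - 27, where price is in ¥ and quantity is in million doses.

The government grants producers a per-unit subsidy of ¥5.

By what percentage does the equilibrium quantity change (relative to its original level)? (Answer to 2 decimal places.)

Initially, 128 - 2p = 3p - 27, so 155 = 5p and p = 31, Q = 66.
Since sellers receive the price plus the subsidy, the effective supply curve becomes Qs = 3p - 12.
Setting them equal: 128 - 2p = 3p - 12 → 140 = 5p, so p = 28 and Q = 72.
%ΔQ = (72 − 66) / 66 × 100 = +9.09%.

+9.09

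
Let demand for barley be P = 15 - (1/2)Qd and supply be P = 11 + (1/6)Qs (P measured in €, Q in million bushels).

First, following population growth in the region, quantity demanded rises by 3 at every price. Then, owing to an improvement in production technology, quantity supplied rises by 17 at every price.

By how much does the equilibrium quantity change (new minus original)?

Initially, 30 - 2P = 6P - 66, so 96 = 8P and P = 12, Q = 6.
The shock moves the curves to Qd = 33 - 2P and Qs = 6P - 49.
Setting them equal: 33 - 2P = 6P - 49 → 82 = 8P, so P = 10.25 and Q = 12.5.
ΔQ = 12.5 − 6 = +6.5.

+6.5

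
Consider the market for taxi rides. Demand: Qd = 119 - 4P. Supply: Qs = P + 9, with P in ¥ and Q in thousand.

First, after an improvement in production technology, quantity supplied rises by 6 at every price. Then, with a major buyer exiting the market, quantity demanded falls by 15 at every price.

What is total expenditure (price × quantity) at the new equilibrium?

Before the shock: 119 - 4P = P + 9 ⇒ 110 = 5P ⇒ P = 22, Q = 31.
With the change applied: demand Qd = 104 - 4P, supply Qs = P + 15.
Setting them equal: 104 - 4P = P + 15 → 89 = 5P, so P = 17.8 and Q = 32.8.
New expenditure = 17.8 × 32.8 = 583.84.

583.84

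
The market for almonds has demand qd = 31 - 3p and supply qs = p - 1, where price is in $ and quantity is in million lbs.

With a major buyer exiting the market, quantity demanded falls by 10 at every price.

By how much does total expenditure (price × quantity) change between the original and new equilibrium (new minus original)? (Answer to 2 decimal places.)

-31.25

Original equilibrium: 31 - 3p = p - 1 gives 32 = 4p, so p = 8 and q = 7.
The new curves are qd = 21 - 3p (demand) and qs = p - 1 (supply).
Equate the new curves: 21 - 3p = p - 1, giving 22 = 4p, p = 5.5, q = 4.5.
Expenditure moves from 8×7 = 56 to 5.5×4.5 = 24.75; change = -31.25.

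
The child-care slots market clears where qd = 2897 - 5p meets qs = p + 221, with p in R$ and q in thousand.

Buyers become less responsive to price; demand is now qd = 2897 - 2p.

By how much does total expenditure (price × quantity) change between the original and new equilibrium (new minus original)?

Original equilibrium: 2897 - 5p = p + 221 gives 2676 = 6p, so p = 446 and q = 667.
With the change applied: demand qd = 2897 - 2p, supply qs = p + 221.
New equilibrium: 2897 - 2p = p + 221 ⇒ 2676 = 3p ⇒ p = 892, q = 1113.
Expenditure moves from 446×667 = 297482 to 892×1113 = 992796; change = +695314.

+695314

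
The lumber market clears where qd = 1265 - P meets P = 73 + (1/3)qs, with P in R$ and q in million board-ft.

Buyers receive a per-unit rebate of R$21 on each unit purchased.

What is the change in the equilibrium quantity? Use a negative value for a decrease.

+15.75

Original equilibrium: 1265 - P = 3P - 219 gives 1484 = 4P, so P = 371 and q = 894.
Since buyers' out-of-pocket price is the market price minus the rebate, the effective demand curve becomes qd = 1286 - P.
Clearing the new market: 1286 - P = 3P - 219, so P = 376.25 and q = 909.75.
Δq = 909.75 − 894 = +15.75.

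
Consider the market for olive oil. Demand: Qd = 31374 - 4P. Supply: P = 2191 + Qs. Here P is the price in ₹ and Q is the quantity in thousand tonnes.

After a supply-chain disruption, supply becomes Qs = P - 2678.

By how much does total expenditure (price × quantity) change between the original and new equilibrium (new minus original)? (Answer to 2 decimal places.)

Solve the original market: 31374 - 4P = P - 2191, hence P = 6713 and Q = 4522.
After the shift, demand is Qd = 31374 - 4P and supply is Qs = P - 2678.
Clearing the new market: 31374 - 4P = P - 2678, so P = 6810.4 and Q = 4132.4.
Expenditure moves from 6713×4522 = 30356186 to 6810.4×4132.4 = 28143296.96; change = -2212889.04.

-2212889.04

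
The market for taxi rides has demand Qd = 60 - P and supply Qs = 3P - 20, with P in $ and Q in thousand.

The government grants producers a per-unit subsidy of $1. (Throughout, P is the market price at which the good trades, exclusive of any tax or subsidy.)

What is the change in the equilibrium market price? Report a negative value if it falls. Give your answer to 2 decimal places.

Original equilibrium: 60 - P = 3P - 20 gives 80 = 4P, so P = 20 and Q = 40.
Since sellers receive the price plus the subsidy, the effective supply curve becomes Qs = 3P - 17.
New equilibrium: 60 - P = 3P - 17 ⇒ 77 = 4P ⇒ P = 19.25, Q = 40.75.
ΔP = 19.25 − 20 = -0.75.

-0.75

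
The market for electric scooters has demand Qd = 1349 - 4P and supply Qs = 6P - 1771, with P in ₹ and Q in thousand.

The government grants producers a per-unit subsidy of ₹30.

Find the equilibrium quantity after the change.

Original equilibrium: 1349 - 4P = 6P - 1771 gives 3120 = 10P, so P = 312 and Q = 101.
Since sellers receive the price plus the subsidy, the effective supply curve becomes Qs = 6P - 1591.
New equilibrium: 1349 - 4P = 6P - 1591 ⇒ 2940 = 10P ⇒ P = 294, Q = 173.

173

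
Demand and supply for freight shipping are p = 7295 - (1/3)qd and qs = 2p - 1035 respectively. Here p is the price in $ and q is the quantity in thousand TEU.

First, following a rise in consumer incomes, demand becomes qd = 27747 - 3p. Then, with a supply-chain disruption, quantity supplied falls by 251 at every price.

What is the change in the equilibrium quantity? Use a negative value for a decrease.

Initially, 21885 - 3p = 2p - 1035, so 22920 = 5p and p = 4584, q = 8133.
After the shift, demand is qd = 27747 - 3p and supply is qs = 2p - 1286.
Setting them equal: 27747 - 3p = 2p - 1286 → 29033 = 5p, so p = 5806.6 and q = 10327.2.
Δq = 10327.2 − 8133 = +2194.2.

+2194.2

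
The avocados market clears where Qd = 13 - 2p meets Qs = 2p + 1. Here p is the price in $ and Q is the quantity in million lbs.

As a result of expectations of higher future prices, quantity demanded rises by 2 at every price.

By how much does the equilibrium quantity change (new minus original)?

+1

Original equilibrium: 13 - 2p = 2p + 1 gives 12 = 4p, so p = 3 and Q = 7.
With the change applied: demand Qd = 15 - 2p, supply Qs = 2p + 1.
Setting them equal: 15 - 2p = 2p + 1 → 14 = 4p, so p = 3.5 and Q = 8.
ΔQ = 8 − 7 = +1.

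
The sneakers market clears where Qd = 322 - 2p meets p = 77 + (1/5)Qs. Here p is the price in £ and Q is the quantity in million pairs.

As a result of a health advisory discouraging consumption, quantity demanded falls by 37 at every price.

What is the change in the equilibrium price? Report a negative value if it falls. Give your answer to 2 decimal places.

Original equilibrium: 322 - 2p = 5p - 385 gives 707 = 7p, so p = 101 and Q = 120.
The shock moves the curves to Qd = 285 - 2p and Qs = 5p - 385.
New equilibrium: 285 - 2p = 5p - 385 ⇒ 670 = 7p ⇒ p = 670/7 ≈ 95.7143, Q = 655/7 ≈ 93.5714.
Δp = 95.7143 − 101 = -5.29.

-5.29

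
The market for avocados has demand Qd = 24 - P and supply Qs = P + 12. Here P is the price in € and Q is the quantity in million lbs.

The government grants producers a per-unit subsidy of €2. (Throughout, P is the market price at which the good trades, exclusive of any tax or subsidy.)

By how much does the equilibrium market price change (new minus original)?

Initially, 24 - P = P + 12, so 12 = 2P and P = 6, Q = 18.
Since sellers receive the price plus the subsidy, the effective supply curve becomes Qs = P + 14.
Equate the new curves: 24 - P = P + 14, giving 10 = 2P, P = 5, Q = 19.
ΔP = 5 − 6 = -1.

-1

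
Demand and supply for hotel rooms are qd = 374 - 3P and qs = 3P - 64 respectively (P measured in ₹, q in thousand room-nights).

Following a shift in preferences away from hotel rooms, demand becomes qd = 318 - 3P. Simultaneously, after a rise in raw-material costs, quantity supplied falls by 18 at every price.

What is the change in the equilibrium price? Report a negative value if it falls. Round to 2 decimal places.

-6.33

Before the shock: 374 - 3P = 3P - 64 ⇒ 438 = 6P ⇒ P = 73, q = 155.
With the change applied: demand qd = 318 - 3P, supply qs = 3P - 82.
New equilibrium: 318 - 3P = 3P - 82 ⇒ 400 = 6P ⇒ P = 200/3 ≈ 66.6667, q = 118.
ΔP = 66.6667 − 73 = -6.33.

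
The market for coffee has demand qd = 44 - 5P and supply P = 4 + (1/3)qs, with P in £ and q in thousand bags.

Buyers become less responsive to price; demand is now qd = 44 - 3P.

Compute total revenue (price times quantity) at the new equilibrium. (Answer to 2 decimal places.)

149.33

Initially, 44 - 5P = 3P - 12, so 56 = 8P and P = 7, q = 9.
The shock moves the curves to qd = 44 - 3P and qs = 3P - 12.
Clearing the new market: 44 - 3P = 3P - 12, so P = 28/3 ≈ 9.3333 and q = 16.
New expenditure = 9.3333 × 16 = 149.33.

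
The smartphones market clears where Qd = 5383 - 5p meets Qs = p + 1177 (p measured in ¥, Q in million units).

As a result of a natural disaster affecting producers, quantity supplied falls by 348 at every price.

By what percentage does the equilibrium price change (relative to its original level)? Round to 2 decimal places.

+8.27

Initially, 5383 - 5p = p + 1177, so 4206 = 6p and p = 701, Q = 1878.
The new curves are Qd = 5383 - 5p (demand) and Qs = p + 829 (supply).
Clearing the new market: 5383 - 5p = p + 829, so p = 759 and Q = 1588.
%Δp = (759 − 701) / 701 × 100 = +8.27%.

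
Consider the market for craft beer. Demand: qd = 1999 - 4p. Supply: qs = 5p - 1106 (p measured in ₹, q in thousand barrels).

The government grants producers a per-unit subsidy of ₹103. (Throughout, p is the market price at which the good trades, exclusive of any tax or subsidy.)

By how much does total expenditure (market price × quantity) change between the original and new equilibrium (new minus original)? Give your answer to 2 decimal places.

+30448.58

Original equilibrium: 1999 - 4p = 5p - 1106 gives 3105 = 9p, so p = 345 and q = 619.
Since sellers receive the price plus the subsidy, the effective supply curve becomes qs = 5p - 591.
Equate the new curves: 1999 - 4p = 5p - 591, giving 2590 = 9p, p = 2590/9 ≈ 287.7778, q = 7631/9 ≈ 847.8889.
Expenditure moves from 345×619 = 213555 to 287.7778×847.8889 = 244003.5802; change = +30448.58.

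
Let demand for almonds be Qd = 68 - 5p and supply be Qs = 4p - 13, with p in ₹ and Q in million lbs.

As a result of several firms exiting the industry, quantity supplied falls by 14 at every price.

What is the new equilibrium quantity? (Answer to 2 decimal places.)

Initially, 68 - 5p = 4p - 13, so 81 = 9p and p = 9, Q = 23.
The shock moves the curves to Qd = 68 - 5p and Qs = 4p - 27.
Clearing the new market: 68 - 5p = 4p - 27, so p = 95/9 ≈ 10.5556 and Q = 137/9 ≈ 15.2222.

15.22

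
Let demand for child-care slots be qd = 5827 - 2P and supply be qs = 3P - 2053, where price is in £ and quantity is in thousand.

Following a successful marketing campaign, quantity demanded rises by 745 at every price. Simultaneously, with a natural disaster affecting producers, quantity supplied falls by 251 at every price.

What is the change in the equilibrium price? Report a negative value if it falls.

+199.2

Before the shock: 5827 - 2P = 3P - 2053 ⇒ 7880 = 5P ⇒ P = 1576, q = 2675.
The shock moves the curves to qd = 6572 - 2P and qs = 3P - 2304.
Setting them equal: 6572 - 2P = 3P - 2304 → 8876 = 5P, so P = 1775.2 and q = 3021.6.
ΔP = 1775.2 − 1576 = +199.2.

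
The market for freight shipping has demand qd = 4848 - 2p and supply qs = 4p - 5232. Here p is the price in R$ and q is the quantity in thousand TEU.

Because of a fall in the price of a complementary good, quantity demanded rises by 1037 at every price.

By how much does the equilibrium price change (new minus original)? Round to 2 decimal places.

Before the shock: 4848 - 2p = 4p - 5232 ⇒ 10080 = 6p ⇒ p = 1680, q = 1488.
With the change applied: demand qd = 5885 - 2p, supply qs = 4p - 5232.
New equilibrium: 5885 - 2p = 4p - 5232 ⇒ 11117 = 6p ⇒ p = 11117/6 ≈ 1852.8333, q = 6538/3 ≈ 2179.3333.
Δp = 1852.8333 − 1680 = +172.83.

+172.83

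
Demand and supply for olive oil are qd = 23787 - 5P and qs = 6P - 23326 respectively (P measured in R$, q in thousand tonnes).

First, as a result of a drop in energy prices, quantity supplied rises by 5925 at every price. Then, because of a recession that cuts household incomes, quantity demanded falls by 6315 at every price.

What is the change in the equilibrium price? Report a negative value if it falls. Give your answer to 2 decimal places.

Original equilibrium: 23787 - 5P = 6P - 23326 gives 47113 = 11P, so P = 4283 and q = 2372.
The new curves are qd = 17472 - 5P (demand) and qs = 6P - 17401 (supply).
Clearing the new market: 17472 - 5P = 6P - 17401, so P = 34873/11 ≈ 3170.2727 and q = 17827/11 ≈ 1620.6364.
ΔP = 3170.2727 − 4283 = -1112.73.

-1112.73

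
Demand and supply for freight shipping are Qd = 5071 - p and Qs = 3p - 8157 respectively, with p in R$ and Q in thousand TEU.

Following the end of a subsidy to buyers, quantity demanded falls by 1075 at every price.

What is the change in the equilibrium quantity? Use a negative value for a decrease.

-806.25

Initially, 5071 - p = 3p - 8157, so 13228 = 4p and p = 3307, Q = 1764.
After the shift, demand is Qd = 3996 - p and supply is Qs = 3p - 8157.
Setting them equal: 3996 - p = 3p - 8157 → 12153 = 4p, so p = 3038.25 and Q = 957.75.
ΔQ = 957.75 − 1764 = -806.25.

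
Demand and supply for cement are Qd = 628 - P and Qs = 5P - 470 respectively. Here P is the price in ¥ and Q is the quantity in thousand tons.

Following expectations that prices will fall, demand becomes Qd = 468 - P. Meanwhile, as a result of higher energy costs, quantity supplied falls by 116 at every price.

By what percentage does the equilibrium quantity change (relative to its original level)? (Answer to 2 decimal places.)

Initially, 628 - P = 5P - 470, so 1098 = 6P and P = 183, Q = 445.
With the change applied: demand Qd = 468 - P, supply Qs = 5P - 586.
Setting them equal: 468 - P = 5P - 586 → 1054 = 6P, so P = 527/3 ≈ 175.6667 and Q = 877/3 ≈ 292.3333.
%ΔQ = (292.3333 − 445) / 445 × 100 = -34.31%.

-34.31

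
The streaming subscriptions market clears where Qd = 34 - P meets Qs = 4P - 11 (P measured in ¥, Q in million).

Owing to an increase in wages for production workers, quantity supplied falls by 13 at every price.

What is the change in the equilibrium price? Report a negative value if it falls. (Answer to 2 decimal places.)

Before the shock: 34 - P = 4P - 11 ⇒ 45 = 5P ⇒ P = 9, Q = 25.
The shock moves the curves to Qd = 34 - P and Qs = 4P - 24.
Clearing the new market: 34 - P = 4P - 24, so P = 11.6 and Q = 22.4.
ΔP = 11.6 − 9 = +2.60.

+2.60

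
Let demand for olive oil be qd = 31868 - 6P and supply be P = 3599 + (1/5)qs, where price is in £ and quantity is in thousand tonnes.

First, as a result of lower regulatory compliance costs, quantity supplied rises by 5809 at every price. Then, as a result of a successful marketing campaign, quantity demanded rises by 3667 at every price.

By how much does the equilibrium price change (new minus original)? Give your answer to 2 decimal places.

-194.73

Initially, 31868 - 6P = 5P - 17995, so 49863 = 11P and P = 4533, q = 4670.
The new curves are qd = 35535 - 6P (demand) and qs = 5P - 12186 (supply).
Setting them equal: 35535 - 6P = 5P - 12186 → 47721 = 11P, so P = 47721/11 ≈ 4338.2727 and q = 104559/11 ≈ 9505.3636.
ΔP = 4338.2727 − 4533 = -194.73.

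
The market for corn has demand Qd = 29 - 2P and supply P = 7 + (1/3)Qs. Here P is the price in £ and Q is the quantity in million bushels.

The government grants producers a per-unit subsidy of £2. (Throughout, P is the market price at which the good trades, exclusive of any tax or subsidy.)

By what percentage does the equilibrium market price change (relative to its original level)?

-12

Original equilibrium: 29 - 2P = 3P - 21 gives 50 = 5P, so P = 10 and Q = 9.
Since sellers receive the price plus the subsidy, the effective supply curve becomes Qs = 3P - 15.
New equilibrium: 29 - 2P = 3P - 15 ⇒ 44 = 5P ⇒ P = 8.8, Q = 11.4.
%ΔP = (8.8 − 10) / 10 × 100 = -12%.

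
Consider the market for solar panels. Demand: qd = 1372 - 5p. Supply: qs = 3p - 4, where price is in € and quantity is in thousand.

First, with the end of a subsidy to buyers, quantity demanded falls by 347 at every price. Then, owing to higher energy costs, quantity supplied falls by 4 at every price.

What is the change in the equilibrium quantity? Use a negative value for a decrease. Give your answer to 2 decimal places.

Initially, 1372 - 5p = 3p - 4, so 1376 = 8p and p = 172, q = 512.
The new curves are qd = 1025 - 5p (demand) and qs = 3p - 8 (supply).
New equilibrium: 1025 - 5p = 3p - 8 ⇒ 1033 = 8p ⇒ p = 129.125, q = 379.375.
Δq = 379.375 − 512 = -132.63.

-132.63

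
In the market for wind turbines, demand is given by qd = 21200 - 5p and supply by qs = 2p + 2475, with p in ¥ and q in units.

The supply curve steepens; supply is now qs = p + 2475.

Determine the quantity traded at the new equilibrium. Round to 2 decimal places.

Original equilibrium: 21200 - 5p = 2p + 2475 gives 18725 = 7p, so p = 2675 and q = 7825.
The new curves are qd = 21200 - 5p (demand) and qs = p + 2475 (supply).
Equate the new curves: 21200 - 5p = p + 2475, giving 18725 = 6p, p = 18725/6 ≈ 3120.8333, q = 33575/6 ≈ 5595.8333.

5595.83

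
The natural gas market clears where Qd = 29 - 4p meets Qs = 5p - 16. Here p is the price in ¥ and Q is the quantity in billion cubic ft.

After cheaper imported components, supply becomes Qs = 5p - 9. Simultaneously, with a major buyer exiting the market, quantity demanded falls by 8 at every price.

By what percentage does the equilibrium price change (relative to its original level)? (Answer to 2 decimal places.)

-33.33

Solve the original market: 29 - 4p = 5p - 16, hence p = 5 and Q = 9.
The new curves are Qd = 21 - 4p (demand) and Qs = 5p - 9 (supply).
Setting them equal: 21 - 4p = 5p - 9 → 30 = 9p, so p = 10/3 ≈ 3.3333 and Q = 23/3 ≈ 7.6667.
%Δp = (3.3333 − 5) / 5 × 100 = -33.33%.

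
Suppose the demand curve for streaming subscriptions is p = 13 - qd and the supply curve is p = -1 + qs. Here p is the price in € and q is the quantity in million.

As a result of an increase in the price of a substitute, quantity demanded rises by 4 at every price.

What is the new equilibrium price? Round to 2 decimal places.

Solve the original market: 13 - p = p + 1, hence p = 6 and q = 7.
With the change applied: demand qd = 17 - p, supply qs = p + 1.
Clearing the new market: 17 - p = p + 1, so p = 8 and q = 9.

8.00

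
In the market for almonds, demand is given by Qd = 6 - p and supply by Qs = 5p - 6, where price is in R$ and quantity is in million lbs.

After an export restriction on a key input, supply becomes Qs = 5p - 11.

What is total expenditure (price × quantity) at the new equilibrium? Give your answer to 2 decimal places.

Solve the original market: 6 - p = 5p - 6, hence p = 2 and Q = 4.
After the shift, demand is Qd = 6 - p and supply is Qs = 5p - 11.
New equilibrium: 6 - p = 5p - 11 ⇒ 17 = 6p ⇒ p = 17/6 ≈ 2.8333, Q = 19/6 ≈ 3.1667.
New expenditure = 2.8333 × 3.1667 = 8.97.

8.97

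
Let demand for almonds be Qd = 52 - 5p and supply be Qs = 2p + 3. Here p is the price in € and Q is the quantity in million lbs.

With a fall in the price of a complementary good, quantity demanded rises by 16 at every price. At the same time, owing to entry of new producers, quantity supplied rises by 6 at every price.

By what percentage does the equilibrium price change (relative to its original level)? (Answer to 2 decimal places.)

+20.41

Original equilibrium: 52 - 5p = 2p + 3 gives 49 = 7p, so p = 7 and Q = 17.
The new curves are Qd = 68 - 5p (demand) and Qs = 2p + 9 (supply).
Equate the new curves: 68 - 5p = 2p + 9, giving 59 = 7p, p = 59/7 ≈ 8.4286, Q = 181/7 ≈ 25.8571.
%Δp = (8.4286 − 7) / 7 × 100 = +20.41%.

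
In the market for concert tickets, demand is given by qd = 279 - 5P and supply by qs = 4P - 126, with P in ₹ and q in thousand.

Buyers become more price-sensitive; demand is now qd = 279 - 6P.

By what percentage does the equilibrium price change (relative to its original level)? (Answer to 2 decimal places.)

-10.00

Solve the original market: 279 - 5P = 4P - 126, hence P = 45 and q = 54.
The shock moves the curves to qd = 279 - 6P and qs = 4P - 126.
Equate the new curves: 279 - 6P = 4P - 126, giving 405 = 10P, P = 40.5, q = 36.
%ΔP = (40.5 − 45) / 45 × 100 = -10.00%.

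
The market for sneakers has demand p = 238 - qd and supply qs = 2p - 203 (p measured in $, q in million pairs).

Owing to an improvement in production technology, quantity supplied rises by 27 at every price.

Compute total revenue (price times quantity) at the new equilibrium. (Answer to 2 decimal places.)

Solve the original market: 238 - p = 2p - 203, hence p = 147 and q = 91.
After the shift, demand is qd = 238 - p and supply is qs = 2p - 176.
Clearing the new market: 238 - p = 2p - 176, so p = 138 and q = 100.
New expenditure = 138 × 100 = 13800.00.

13800.00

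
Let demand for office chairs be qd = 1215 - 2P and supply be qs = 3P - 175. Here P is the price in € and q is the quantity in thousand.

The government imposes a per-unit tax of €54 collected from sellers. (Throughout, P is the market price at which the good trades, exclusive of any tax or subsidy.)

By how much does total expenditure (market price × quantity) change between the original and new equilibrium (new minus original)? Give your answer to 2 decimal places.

+1237.68

Solve the original market: 1215 - 2P = 3P - 175, hence P = 278 and q = 659.
Since sellers keep the price net of the tax, the effective supply curve becomes qs = 3P - 337.
Clearing the new market: 1215 - 2P = 3P - 337, so P = 310.4 and q = 594.2.
Expenditure moves from 278×659 = 183202 to 310.4×594.2 = 184439.68; change = +1237.68.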